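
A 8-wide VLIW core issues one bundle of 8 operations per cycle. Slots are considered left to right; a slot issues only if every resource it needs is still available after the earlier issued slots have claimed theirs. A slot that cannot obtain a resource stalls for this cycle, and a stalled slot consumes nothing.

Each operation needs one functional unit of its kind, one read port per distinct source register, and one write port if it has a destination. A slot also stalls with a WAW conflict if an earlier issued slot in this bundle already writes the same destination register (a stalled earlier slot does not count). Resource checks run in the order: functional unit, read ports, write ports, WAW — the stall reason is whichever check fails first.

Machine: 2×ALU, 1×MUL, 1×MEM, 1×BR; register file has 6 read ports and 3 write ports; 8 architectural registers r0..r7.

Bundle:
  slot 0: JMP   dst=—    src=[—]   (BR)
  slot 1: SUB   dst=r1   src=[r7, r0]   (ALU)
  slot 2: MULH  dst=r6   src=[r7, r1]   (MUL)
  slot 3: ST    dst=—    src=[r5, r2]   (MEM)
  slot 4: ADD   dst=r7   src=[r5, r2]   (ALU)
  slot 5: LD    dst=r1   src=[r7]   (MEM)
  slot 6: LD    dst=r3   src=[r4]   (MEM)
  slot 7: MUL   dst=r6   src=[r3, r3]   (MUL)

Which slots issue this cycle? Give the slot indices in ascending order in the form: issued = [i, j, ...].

#0 BR src=- dispatched  <A:2 Mu:1 Ld:1 B:0 rd:6 wr:3>
#1 ALU src=r7,r0 dispatched  <A:1 Mu:1 Ld:1 B:0 rd:4 wr:2>
#2 MUL src=r7,r1 dispatched  <A:1 Mu:0 Ld:1 B:0 rd:2 wr:1>
#3 MEM src=r5,r2 dispatched  <A:1 Mu:0 Ld:0 B:0 rd:0 wr:1>
#4 ALU src=r5,r2 held:RD_PORT  <A:1 Mu:0 Ld:0 B:0 rd:0 wr:1>
#5 MEM src=r7 held:FU  <A:1 Mu:0 Ld:0 B:0 rd:0 wr:1>
#6 MEM src=r4 held:FU  <A:1 Mu:0 Ld:0 B:0 rd:0 wr:1>
#7 MUL src=r3,r3 held:FU  <A:1 Mu:0 Ld:0 B:0 rd:0 wr:1>

issued = [0, 1, 2, 3]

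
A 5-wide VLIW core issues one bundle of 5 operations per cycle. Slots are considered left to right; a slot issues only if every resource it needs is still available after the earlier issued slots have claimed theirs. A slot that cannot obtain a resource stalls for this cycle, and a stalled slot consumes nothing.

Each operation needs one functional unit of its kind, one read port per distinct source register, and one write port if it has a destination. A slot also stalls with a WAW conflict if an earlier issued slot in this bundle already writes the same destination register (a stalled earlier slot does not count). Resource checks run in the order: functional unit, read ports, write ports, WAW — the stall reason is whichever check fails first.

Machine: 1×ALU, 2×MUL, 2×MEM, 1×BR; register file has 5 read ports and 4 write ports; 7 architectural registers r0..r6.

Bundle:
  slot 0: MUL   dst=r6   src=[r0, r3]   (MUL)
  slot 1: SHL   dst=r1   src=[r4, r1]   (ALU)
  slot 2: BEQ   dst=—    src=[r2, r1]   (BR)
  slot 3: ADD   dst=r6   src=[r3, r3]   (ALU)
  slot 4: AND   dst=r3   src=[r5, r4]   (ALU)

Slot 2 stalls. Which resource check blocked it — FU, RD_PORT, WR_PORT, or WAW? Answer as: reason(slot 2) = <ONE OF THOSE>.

[0] MUL needs rd=2 wr=1: ok; after: ALU=1 MUL=1 MEM=2 BR=1, R=3, W=3
[1] ALU needs rd=2 wr=1: ok; after: ALU=0 MUL=1 MEM=2 BR=1, R=1, W=2
[2] BR needs rd=2 wr=0: RD_PORT; after: ALU=0 MUL=1 MEM=2 BR=1, R=1, W=2
[3] ALU needs rd=1 wr=1: FU; after: ALU=0 MUL=1 MEM=2 BR=1, R=1, W=2
[4] ALU needs rd=2 wr=1: FU; after: ALU=0 MUL=1 MEM=2 BR=1, R=1, W=2

reason(slot 2) = RD_PORT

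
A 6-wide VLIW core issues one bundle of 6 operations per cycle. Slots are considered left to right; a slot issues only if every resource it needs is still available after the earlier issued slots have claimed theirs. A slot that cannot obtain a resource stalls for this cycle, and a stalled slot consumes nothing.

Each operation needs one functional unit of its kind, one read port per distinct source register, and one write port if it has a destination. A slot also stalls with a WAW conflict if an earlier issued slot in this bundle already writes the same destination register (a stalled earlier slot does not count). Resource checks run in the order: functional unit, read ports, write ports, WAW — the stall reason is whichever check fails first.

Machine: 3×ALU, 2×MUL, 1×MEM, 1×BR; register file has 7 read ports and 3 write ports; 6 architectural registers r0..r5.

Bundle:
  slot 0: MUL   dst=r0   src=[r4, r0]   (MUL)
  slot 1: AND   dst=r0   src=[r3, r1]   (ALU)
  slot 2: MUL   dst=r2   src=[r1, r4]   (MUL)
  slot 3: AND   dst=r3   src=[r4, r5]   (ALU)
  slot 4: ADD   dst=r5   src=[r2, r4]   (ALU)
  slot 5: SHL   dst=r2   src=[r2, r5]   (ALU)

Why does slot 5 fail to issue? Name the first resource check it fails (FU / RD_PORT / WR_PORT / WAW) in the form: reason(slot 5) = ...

reason(slot 5) = RD_PORT

  0. MUL→r0 ⇒ go  {3A/1Mu/1Ld/1B | 5r 2w}
  1. ALU→r0 ⇒ no(WAW)  {3A/1Mu/1Ld/1B | 5r 2w}
  2. MUL→r2 ⇒ go  {3A/0Mu/1Ld/1B | 3r 1w}
  3. ALU→r3 ⇒ go  {2A/0Mu/1Ld/1B | 1r 0w}
  4. ALU→r5 ⇒ no(RD_PORT)  {2A/0Mu/1Ld/1B | 1r 0w}
  5. ALU→r2 ⇒ no(RD_PORT)  {2A/0Mu/1Ld/1B | 1r 0w}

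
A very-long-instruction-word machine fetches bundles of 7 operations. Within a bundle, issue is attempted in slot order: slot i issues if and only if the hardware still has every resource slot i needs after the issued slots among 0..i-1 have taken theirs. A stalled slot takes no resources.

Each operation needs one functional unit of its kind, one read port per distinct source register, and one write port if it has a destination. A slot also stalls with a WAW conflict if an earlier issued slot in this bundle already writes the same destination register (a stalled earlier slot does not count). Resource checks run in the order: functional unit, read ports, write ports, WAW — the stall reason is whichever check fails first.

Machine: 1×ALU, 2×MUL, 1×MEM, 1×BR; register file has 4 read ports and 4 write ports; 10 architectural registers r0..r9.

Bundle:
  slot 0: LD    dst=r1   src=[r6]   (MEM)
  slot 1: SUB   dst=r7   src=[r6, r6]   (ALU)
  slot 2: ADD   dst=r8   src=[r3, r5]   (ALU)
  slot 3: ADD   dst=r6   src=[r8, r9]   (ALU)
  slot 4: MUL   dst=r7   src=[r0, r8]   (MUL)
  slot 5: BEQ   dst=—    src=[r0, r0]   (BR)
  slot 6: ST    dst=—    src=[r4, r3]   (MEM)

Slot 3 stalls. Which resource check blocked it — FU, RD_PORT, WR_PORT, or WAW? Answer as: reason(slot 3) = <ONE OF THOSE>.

slot 0 (MEM): ISSUE — free A1,Mu2,Ld0,B1 rp3 wp3
slot 1 (ALU): ISSUE — free A0,Mu2,Ld0,B1 rp2 wp2
slot 2 (ALU): stall FU — free A0,Mu2,Ld0,B1 rp2 wp2
slot 3 (ALU): stall FU — free A0,Mu2,Ld0,B1 rp2 wp2
slot 4 (MUL): stall WAW — free A0,Mu2,Ld0,B1 rp2 wp2
slot 5 (BR): ISSUE — free A0,Mu2,Ld0,B0 rp1 wp2
slot 6 (MEM): stall FU — free A0,Mu2,Ld0,B0 rp1 wp2

reason(slot 3) = FU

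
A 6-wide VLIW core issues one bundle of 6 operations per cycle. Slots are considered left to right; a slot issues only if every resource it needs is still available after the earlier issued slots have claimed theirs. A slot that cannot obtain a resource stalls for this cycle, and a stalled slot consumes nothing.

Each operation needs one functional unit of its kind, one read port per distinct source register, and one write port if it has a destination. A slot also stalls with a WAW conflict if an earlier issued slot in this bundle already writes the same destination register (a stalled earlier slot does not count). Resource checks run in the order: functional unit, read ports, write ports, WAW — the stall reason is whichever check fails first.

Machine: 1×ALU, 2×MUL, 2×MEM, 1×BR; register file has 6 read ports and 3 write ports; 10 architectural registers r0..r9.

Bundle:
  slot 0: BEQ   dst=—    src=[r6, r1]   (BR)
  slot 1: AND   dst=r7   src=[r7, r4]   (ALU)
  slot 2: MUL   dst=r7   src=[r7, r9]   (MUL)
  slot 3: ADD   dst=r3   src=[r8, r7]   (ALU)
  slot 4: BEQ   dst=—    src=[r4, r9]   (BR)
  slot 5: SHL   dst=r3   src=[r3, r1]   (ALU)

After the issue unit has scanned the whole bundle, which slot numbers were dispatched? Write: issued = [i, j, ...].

issued = [0, 1]

slot 0 (BR): ISSUE — free A1,Mu2,Ld2,B0 rp4 wp3
slot 1 (ALU): ISSUE — free A0,Mu2,Ld2,B0 rp2 wp2
slot 2 (MUL): stall WAW — free A0,Mu2,Ld2,B0 rp2 wp2
slot 3 (ALU): stall FU — free A0,Mu2,Ld2,B0 rp2 wp2
slot 4 (BR): stall FU — free A0,Mu2,Ld2,B0 rp2 wp2
slot 5 (ALU): stall FU — free A0,Mu2,Ld2,B0 rp2 wp2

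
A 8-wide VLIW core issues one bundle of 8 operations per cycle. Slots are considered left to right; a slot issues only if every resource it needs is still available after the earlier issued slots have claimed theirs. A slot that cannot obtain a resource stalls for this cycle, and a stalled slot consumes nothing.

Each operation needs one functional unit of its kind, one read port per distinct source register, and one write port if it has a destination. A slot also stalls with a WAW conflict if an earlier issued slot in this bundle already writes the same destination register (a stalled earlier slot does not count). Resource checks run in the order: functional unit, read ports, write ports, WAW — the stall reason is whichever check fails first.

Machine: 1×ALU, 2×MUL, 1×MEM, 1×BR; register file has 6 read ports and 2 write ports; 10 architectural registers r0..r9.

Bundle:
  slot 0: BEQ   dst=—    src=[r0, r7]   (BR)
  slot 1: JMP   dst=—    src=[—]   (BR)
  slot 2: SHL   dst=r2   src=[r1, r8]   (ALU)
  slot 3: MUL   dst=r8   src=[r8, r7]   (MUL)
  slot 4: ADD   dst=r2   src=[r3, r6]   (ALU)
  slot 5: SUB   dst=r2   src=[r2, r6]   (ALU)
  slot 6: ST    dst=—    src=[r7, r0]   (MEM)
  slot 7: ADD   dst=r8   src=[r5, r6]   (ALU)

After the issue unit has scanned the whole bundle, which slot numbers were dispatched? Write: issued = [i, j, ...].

issued = [0, 2, 3]

#0 BR src=r0,r7 dispatched  <A:1 Mu:2 Ld:1 B:0 rd:4 wr:2>
#1 BR src=- held:FU  <A:1 Mu:2 Ld:1 B:0 rd:4 wr:2>
#2 ALU src=r1,r8 dispatched  <A:0 Mu:2 Ld:1 B:0 rd:2 wr:1>
#3 MUL src=r8,r7 dispatched  <A:0 Mu:1 Ld:1 B:0 rd:0 wr:0>
#4 ALU src=r3,r6 held:FU  <A:0 Mu:1 Ld:1 B:0 rd:0 wr:0>
#5 ALU src=r2,r6 held:FU  <A:0 Mu:1 Ld:1 B:0 rd:0 wr:0>
#6 MEM src=r7,r0 held:RD_PORT  <A:0 Mu:1 Ld:1 B:0 rd:0 wr:0>
#7 ALU src=r5,r6 held:FU  <A:0 Mu:1 Ld:1 B:0 rd:0 wr:0>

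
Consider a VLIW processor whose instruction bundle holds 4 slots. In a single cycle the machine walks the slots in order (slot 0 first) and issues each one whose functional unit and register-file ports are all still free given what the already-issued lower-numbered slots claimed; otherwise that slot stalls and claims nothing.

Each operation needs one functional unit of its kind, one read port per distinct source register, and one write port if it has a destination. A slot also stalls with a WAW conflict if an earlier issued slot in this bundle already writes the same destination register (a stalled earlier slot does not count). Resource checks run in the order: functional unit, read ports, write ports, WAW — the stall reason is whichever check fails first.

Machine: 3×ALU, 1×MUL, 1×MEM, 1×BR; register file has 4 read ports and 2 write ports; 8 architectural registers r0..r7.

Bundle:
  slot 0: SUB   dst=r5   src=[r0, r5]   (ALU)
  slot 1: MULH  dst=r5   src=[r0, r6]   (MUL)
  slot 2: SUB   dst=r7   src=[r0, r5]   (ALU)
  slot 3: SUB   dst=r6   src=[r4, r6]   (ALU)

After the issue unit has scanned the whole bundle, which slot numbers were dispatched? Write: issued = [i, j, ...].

[0] ALU needs rd=2 wr=1: ok; after: ALU=2 MUL=1 MEM=1 BR=1, R=2, W=1
[1] MUL needs rd=2 wr=1: WAW; after: ALU=2 MUL=1 MEM=1 BR=1, R=2, W=1
[2] ALU needs rd=2 wr=1: ok; after: ALU=1 MUL=1 MEM=1 BR=1, R=0, W=0
[3] ALU needs rd=2 wr=1: RD_PORT; after: ALU=1 MUL=1 MEM=1 BR=1, R=0, W=0

issued = [0, 2]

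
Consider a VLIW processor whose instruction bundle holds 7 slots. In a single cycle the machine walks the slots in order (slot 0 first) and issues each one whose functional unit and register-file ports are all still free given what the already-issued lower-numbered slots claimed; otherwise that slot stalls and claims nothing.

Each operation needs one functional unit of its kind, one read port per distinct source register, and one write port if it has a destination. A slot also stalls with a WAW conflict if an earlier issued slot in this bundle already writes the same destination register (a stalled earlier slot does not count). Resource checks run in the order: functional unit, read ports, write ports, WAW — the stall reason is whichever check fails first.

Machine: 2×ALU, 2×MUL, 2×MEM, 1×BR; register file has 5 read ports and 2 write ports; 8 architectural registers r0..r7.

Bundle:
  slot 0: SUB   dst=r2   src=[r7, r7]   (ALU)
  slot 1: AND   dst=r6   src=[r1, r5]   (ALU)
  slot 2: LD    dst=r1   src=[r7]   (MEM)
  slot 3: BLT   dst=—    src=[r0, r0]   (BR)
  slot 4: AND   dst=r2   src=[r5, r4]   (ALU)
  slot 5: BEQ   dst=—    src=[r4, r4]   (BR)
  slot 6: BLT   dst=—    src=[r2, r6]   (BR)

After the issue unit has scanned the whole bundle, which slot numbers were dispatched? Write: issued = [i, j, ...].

issued = [0, 1, 3]

#0 ALU src=r7,r7 dispatched  <A:1 Mu:2 Ld:2 B:1 rd:4 wr:1>
#1 ALU src=r1,r5 dispatched  <A:0 Mu:2 Ld:2 B:1 rd:2 wr:0>
#2 MEM src=r7 held:WR_PORT  <A:0 Mu:2 Ld:2 B:1 rd:2 wr:0>
#3 BR src=r0,r0 dispatched  <A:0 Mu:2 Ld:2 B:0 rd:1 wr:0>
#4 ALU src=r5,r4 held:FU  <A:0 Mu:2 Ld:2 B:0 rd:1 wr:0>
#5 BR src=r4,r4 held:FU  <A:0 Mu:2 Ld:2 B:0 rd:1 wr:0>
#6 BR src=r2,r6 held:FU  <A:0 Mu:2 Ld:2 B:0 rd:1 wr:0>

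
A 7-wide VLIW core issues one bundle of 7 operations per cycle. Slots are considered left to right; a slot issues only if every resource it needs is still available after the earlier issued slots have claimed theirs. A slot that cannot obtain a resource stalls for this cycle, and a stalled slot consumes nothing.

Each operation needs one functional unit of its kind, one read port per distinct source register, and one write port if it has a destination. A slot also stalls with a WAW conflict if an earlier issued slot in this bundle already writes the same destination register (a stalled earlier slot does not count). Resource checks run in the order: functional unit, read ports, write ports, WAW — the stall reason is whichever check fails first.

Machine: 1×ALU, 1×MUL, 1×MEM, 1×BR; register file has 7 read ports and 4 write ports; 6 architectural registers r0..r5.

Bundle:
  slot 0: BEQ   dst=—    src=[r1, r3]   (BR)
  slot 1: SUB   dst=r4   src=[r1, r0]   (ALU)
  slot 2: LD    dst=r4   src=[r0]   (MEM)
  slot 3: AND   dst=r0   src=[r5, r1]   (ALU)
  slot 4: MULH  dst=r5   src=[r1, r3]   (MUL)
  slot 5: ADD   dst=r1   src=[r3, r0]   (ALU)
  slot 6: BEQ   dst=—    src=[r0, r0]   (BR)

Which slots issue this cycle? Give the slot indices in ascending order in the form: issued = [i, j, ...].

issued = [0, 1, 4]

(0) want 1×BR +2rd +0wr — yes → AL1|MU1|ME1|BR0|rd5|wr4
(1) want 1×ALU +2rd +1wr — yes → AL0|MU1|ME1|BR0|rd3|wr3
(2) want 1×MEM +1rd +1wr — WAW → AL0|MU1|ME1|BR0|rd3|wr3
(3) want 1×ALU +2rd +1wr — FU → AL0|MU1|ME1|BR0|rd3|wr3
(4) want 1×MUL +2rd +1wr — yes → AL0|MU0|ME1|BR0|rd1|wr2
(5) want 1×ALU +2rd +1wr — FU → AL0|MU0|ME1|BR0|rd1|wr2
(6) want 1×BR +1rd +0wr — FU → AL0|MU0|ME1|BR0|rd1|wr2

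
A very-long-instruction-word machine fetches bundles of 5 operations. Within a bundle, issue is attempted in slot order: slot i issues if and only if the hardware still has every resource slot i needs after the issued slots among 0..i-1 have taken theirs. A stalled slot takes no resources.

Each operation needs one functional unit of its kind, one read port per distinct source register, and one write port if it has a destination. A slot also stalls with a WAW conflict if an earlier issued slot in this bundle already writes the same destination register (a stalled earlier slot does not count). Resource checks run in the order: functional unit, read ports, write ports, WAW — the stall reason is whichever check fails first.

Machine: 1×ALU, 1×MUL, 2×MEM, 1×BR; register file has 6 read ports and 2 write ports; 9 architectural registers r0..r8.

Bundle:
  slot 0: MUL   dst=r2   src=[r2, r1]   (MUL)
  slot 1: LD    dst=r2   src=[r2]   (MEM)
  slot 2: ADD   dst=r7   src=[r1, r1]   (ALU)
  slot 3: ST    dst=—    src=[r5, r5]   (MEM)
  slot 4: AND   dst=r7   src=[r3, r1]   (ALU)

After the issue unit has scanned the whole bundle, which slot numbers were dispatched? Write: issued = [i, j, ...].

  0. MUL→r2 ⇒ go  {1A/0Mu/2Ld/1B | 4r 1w}
  1. MEM→r2 ⇒ no(WAW)  {1A/0Mu/2Ld/1B | 4r 1w}
  2. ALU→r7 ⇒ go  {0A/0Mu/2Ld/1B | 3r 0w}
  3. MEM ⇒ go  {0A/0Mu/1Ld/1B | 2r 0w}
  4. ALU→r7 ⇒ no(FU)  {0A/0Mu/1Ld/1B | 2r 0w}

issued = [0, 2, 3]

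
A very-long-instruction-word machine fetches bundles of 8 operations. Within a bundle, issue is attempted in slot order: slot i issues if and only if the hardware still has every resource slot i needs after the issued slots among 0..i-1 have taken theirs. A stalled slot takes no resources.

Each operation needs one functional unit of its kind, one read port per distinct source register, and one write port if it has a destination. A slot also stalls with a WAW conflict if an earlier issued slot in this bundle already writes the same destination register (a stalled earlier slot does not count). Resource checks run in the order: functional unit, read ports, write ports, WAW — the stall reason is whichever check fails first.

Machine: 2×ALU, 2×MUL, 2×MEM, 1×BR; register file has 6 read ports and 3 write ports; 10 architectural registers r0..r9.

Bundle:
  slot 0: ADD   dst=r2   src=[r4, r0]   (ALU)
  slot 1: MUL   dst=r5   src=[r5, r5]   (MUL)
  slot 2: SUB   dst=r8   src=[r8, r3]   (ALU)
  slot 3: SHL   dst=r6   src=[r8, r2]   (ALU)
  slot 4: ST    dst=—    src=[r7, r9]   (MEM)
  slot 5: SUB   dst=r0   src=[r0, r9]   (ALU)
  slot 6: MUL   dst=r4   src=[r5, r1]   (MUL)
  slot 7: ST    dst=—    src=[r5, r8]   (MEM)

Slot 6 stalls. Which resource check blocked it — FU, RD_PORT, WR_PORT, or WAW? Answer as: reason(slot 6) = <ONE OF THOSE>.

#0 ALU src=r4,r0 dispatched  <A:1 Mu:2 Ld:2 B:1 rd:4 wr:2>
#1 MUL src=r5,r5 dispatched  <A:1 Mu:1 Ld:2 B:1 rd:3 wr:1>
#2 ALU src=r8,r3 dispatched  <A:0 Mu:1 Ld:2 B:1 rd:1 wr:0>
#3 ALU src=r8,r2 held:FU  <A:0 Mu:1 Ld:2 B:1 rd:1 wr:0>
#4 MEM src=r7,r9 held:RD_PORT  <A:0 Mu:1 Ld:2 B:1 rd:1 wr:0>
#5 ALU src=r0,r9 held:FU  <A:0 Mu:1 Ld:2 B:1 rd:1 wr:0>
#6 MUL src=r5,r1 held:RD_PORT  <A:0 Mu:1 Ld:2 B:1 rd:1 wr:0>
#7 MEM src=r5,r8 held:RD_PORT  <A:0 Mu:1 Ld:2 B:1 rd:1 wr:0>

reason(slot 6) = RD_PORT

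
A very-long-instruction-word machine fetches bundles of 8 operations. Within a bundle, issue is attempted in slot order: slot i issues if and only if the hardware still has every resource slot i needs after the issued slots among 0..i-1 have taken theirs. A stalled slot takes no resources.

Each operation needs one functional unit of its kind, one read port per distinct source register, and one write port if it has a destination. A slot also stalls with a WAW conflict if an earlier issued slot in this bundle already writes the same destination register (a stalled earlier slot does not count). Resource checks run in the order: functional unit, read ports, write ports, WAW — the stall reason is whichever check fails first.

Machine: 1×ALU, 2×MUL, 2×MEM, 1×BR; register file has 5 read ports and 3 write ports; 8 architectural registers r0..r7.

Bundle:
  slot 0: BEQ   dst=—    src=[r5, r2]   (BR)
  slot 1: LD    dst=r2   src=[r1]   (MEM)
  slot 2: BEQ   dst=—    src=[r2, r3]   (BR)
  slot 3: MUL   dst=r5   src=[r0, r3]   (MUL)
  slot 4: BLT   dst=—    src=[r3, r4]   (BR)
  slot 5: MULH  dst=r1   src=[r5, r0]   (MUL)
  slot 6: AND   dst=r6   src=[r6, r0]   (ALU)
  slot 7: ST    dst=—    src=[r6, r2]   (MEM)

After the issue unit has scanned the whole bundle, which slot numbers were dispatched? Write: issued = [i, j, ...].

slot 0 (BR): ISSUE — free A1,Mu2,Ld2,B0 rp3 wp3
slot 1 (MEM): ISSUE — free A1,Mu2,Ld1,B0 rp2 wp2
slot 2 (BR): stall FU — free A1,Mu2,Ld1,B0 rp2 wp2
slot 3 (MUL): ISSUE — free A1,Mu1,Ld1,B0 rp0 wp1
slot 4 (BR): stall FU — free A1,Mu1,Ld1,B0 rp0 wp1
slot 5 (MUL): stall RD_PORT — free A1,Mu1,Ld1,B0 rp0 wp1
slot 6 (ALU): stall RD_PORT — free A1,Mu1,Ld1,B0 rp0 wp1
slot 7 (MEM): stall RD_PORT — free A1,Mu1,Ld1,B0 rp0 wp1

issued = [0, 1, 3]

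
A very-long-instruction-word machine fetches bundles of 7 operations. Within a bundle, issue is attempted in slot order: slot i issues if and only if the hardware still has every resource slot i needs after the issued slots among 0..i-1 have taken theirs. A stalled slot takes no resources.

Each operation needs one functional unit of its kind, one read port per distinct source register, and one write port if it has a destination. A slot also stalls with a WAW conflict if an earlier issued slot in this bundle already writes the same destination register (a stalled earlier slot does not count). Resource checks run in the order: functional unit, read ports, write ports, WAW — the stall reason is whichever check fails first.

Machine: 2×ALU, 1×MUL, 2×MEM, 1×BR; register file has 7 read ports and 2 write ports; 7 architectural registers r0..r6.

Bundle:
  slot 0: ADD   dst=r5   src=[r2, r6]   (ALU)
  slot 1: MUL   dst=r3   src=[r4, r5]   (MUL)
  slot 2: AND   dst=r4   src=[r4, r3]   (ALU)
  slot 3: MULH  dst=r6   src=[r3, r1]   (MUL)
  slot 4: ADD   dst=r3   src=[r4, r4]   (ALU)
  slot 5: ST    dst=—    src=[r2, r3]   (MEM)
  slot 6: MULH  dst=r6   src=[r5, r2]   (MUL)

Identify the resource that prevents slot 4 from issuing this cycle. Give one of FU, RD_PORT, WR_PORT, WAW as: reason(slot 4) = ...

slot 0 (ALU): ISSUE — free A1,Mu1,Ld2,B1 rp5 wp1
slot 1 (MUL): ISSUE — free A1,Mu0,Ld2,B1 rp3 wp0
slot 2 (ALU): stall WR_PORT — free A1,Mu0,Ld2,B1 rp3 wp0
slot 3 (MUL): stall FU — free A1,Mu0,Ld2,B1 rp3 wp0
slot 4 (ALU): stall WR_PORT — free A1,Mu0,Ld2,B1 rp3 wp0
slot 5 (MEM): ISSUE — free A1,Mu0,Ld1,B1 rp1 wp0
slot 6 (MUL): stall FU — free A1,Mu0,Ld1,B1 rp1 wp0

reason(slot 4) = WR_PORT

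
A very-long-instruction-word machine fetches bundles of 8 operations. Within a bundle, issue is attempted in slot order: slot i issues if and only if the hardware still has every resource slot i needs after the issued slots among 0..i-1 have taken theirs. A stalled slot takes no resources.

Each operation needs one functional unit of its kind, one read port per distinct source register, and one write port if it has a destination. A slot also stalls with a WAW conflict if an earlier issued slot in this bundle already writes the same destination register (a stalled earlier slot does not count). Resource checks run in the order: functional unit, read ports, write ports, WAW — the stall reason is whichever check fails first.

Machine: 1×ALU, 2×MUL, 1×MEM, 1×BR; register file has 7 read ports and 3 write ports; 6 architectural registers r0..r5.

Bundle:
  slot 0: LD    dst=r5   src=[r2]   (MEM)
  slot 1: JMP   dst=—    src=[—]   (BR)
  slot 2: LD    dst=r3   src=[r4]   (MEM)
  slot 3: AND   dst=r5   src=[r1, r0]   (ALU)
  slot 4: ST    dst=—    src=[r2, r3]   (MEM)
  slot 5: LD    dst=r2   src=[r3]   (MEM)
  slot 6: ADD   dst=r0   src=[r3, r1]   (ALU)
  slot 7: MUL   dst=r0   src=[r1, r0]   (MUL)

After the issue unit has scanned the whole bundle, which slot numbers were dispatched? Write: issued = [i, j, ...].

slot 0 (MEM): ISSUE — free A1,Mu2,Ld0,B1 rp6 wp2
slot 1 (BR): ISSUE — free A1,Mu2,Ld0,B0 rp6 wp2
slot 2 (MEM): stall FU — free A1,Mu2,Ld0,B0 rp6 wp2
slot 3 (ALU): stall WAW — free A1,Mu2,Ld0,B0 rp6 wp2
slot 4 (MEM): stall FU — free A1,Mu2,Ld0,B0 rp6 wp2
slot 5 (MEM): stall FU — free A1,Mu2,Ld0,B0 rp6 wp2
slot 6 (ALU): ISSUE — free A0,Mu2,Ld0,B0 rp4 wp1
slot 7 (MUL): stall WAW — free A0,Mu2,Ld0,B0 rp4 wp1

issued = [0, 1, 6]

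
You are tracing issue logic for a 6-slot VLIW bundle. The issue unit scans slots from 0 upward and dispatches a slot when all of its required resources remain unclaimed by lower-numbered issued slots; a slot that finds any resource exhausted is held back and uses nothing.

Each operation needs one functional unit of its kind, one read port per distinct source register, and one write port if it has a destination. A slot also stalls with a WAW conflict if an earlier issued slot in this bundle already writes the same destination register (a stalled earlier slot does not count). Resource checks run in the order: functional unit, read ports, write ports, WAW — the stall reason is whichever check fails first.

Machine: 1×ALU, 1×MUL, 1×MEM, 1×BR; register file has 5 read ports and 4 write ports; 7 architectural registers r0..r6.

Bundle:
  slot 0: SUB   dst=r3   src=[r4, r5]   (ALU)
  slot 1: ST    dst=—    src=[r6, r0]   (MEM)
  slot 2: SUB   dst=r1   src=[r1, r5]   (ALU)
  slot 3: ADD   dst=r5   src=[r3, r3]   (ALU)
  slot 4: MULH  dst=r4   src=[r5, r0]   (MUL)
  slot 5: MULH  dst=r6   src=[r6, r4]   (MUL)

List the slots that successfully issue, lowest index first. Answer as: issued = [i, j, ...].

  0. ALU→r3 ⇒ go  {0A/1Mu/1Ld/1B | 3r 3w}
  1. MEM ⇒ go  {0A/1Mu/0Ld/1B | 1r 3w}
  2. ALU→r1 ⇒ no(FU)  {0A/1Mu/0Ld/1B | 1r 3w}
  3. ALU→r5 ⇒ no(FU)  {0A/1Mu/0Ld/1B | 1r 3w}
  4. MUL→r4 ⇒ no(RD_PORT)  {0A/1Mu/0Ld/1B | 1r 3w}
  5. MUL→r6 ⇒ no(RD_PORT)  {0A/1Mu/0Ld/1B | 1r 3w}

issued = [0, 1]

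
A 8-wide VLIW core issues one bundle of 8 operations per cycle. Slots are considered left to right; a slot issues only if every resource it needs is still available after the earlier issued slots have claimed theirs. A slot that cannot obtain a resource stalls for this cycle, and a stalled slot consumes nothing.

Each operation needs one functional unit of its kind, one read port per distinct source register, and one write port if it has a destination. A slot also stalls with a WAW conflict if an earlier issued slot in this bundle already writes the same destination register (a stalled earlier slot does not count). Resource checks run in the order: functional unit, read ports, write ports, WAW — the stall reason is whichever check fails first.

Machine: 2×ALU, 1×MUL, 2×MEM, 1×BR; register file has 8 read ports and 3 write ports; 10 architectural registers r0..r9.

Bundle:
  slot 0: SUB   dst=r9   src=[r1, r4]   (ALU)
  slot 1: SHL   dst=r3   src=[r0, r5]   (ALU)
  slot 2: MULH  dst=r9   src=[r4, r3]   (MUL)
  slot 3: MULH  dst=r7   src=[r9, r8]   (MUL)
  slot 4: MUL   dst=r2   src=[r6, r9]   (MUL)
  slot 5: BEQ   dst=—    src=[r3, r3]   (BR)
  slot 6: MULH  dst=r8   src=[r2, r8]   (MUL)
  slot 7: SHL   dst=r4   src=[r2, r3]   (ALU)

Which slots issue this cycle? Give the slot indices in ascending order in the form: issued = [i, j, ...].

  0. ALU→r9 ⇒ go  {1A/1Mu/2Ld/1B | 6r 2w}
  1. ALU→r3 ⇒ go  {0A/1Mu/2Ld/1B | 4r 1w}
  2. MUL→r9 ⇒ no(WAW)  {0A/1Mu/2Ld/1B | 4r 1w}
  3. MUL→r7 ⇒ go  {0A/0Mu/2Ld/1B | 2r 0w}
  4. MUL→r2 ⇒ no(FU)  {0A/0Mu/2Ld/1B | 2r 0w}
  5. BR ⇒ go  {0A/0Mu/2Ld/0B | 1r 0w}
  6. MUL→r8 ⇒ no(FU)  {0A/0Mu/2Ld/0B | 1r 0w}
  7. ALU→r4 ⇒ no(FU)  {0A/0Mu/2Ld/0B | 1r 0w}

issued = [0, 1, 3, 5]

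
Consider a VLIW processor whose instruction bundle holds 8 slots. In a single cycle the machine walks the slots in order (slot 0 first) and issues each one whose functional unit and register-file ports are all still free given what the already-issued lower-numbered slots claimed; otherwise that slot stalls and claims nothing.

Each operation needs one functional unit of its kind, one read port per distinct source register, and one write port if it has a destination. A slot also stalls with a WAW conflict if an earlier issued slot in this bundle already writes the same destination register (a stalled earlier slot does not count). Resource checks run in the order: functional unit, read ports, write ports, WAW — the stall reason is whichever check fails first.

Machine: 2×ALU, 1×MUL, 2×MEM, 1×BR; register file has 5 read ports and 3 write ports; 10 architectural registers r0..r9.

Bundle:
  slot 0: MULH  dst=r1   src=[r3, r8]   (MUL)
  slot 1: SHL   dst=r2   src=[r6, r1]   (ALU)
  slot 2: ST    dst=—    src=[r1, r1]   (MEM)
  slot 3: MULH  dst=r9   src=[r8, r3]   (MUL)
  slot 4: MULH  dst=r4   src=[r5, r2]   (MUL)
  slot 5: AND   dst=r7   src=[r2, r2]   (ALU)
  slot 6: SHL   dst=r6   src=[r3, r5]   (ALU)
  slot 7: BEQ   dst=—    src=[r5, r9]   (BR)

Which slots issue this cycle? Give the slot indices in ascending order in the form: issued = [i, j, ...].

slot 0 (MUL): ISSUE — free A2,Mu0,Ld2,B1 rp3 wp2
slot 1 (ALU): ISSUE — free A1,Mu0,Ld2,B1 rp1 wp1
slot 2 (MEM): ISSUE — free A1,Mu0,Ld1,B1 rp0 wp1
slot 3 (MUL): stall FU — free A1,Mu0,Ld1,B1 rp0 wp1
slot 4 (MUL): stall FU — free A1,Mu0,Ld1,B1 rp0 wp1
slot 5 (ALU): stall RD_PORT — free A1,Mu0,Ld1,B1 rp0 wp1
slot 6 (ALU): stall RD_PORT — free A1,Mu0,Ld1,B1 rp0 wp1
slot 7 (BR): stall RD_PORT — free A1,Mu0,Ld1,B1 rp0 wp1

issued = [0, 1, 2]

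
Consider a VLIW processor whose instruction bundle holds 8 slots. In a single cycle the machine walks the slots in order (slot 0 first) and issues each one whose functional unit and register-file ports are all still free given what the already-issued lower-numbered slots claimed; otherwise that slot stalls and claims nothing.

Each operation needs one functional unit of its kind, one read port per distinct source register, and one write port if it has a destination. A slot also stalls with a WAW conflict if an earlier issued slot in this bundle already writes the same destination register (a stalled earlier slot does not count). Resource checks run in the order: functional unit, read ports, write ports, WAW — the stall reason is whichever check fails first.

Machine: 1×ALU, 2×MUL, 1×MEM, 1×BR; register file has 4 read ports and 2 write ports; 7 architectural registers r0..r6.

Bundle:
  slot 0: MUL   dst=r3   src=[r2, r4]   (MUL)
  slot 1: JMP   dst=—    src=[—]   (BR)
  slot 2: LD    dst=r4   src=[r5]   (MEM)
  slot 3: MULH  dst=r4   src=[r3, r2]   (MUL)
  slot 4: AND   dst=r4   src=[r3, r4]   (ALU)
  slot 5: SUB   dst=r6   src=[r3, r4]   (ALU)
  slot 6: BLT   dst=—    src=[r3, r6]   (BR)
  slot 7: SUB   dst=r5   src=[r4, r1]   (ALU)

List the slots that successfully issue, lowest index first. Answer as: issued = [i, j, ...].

issued = [0, 1, 2]

[0] MUL needs rd=2 wr=1: ok; after: ALU=1 MUL=1 MEM=1 BR=1, R=2, W=1
[1] BR needs rd=0 wr=0: ok; after: ALU=1 MUL=1 MEM=1 BR=0, R=2, W=1
[2] MEM needs rd=1 wr=1: ok; after: ALU=1 MUL=1 MEM=0 BR=0, R=1, W=0
[3] MUL needs rd=2 wr=1: RD_PORT; after: ALU=1 MUL=1 MEM=0 BR=0, R=1, W=0
[4] ALU needs rd=2 wr=1: RD_PORT; after: ALU=1 MUL=1 MEM=0 BR=0, R=1, W=0
[5] ALU needs rd=2 wr=1: RD_PORT; after: ALU=1 MUL=1 MEM=0 BR=0, R=1, W=0
[6] BR needs rd=2 wr=0: FU; after: ALU=1 MUL=1 MEM=0 BR=0, R=1, W=0
[7] ALU needs rd=2 wr=1: RD_PORT; after: ALU=1 MUL=1 MEM=0 BR=0, R=1, W=0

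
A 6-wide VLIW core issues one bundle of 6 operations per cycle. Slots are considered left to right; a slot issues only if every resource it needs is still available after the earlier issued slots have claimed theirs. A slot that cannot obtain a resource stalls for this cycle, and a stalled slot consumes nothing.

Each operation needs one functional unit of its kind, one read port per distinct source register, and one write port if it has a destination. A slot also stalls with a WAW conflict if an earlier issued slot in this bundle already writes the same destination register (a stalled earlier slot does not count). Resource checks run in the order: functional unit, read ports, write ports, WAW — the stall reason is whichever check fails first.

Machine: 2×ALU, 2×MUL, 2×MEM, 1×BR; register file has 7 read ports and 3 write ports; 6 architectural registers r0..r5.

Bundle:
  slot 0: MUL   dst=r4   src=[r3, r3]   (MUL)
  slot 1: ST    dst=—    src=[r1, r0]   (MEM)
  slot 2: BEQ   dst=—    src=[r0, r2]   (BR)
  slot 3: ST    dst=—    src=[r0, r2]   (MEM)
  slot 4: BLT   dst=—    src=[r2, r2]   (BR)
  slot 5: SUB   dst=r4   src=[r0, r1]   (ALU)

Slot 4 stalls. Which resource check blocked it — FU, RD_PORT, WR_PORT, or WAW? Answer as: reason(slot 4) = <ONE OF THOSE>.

reason(slot 4) = FU

[0] MUL needs rd=1 wr=1: ok; after: ALU=2 MUL=1 MEM=2 BR=1, R=6, W=2
[1] MEM needs rd=2 wr=0: ok; after: ALU=2 MUL=1 MEM=1 BR=1, R=4, W=2
[2] BR needs rd=2 wr=0: ok; after: ALU=2 MUL=1 MEM=1 BR=0, R=2, W=2
[3] MEM needs rd=2 wr=0: ok; after: ALU=2 MUL=1 MEM=0 BR=0, R=0, W=2
[4] BR needs rd=1 wr=0: FU; after: ALU=2 MUL=1 MEM=0 BR=0, R=0, W=2
[5] ALU needs rd=2 wr=1: RD_PORT; after: ALU=2 MUL=1 MEM=0 BR=0, R=0, W=2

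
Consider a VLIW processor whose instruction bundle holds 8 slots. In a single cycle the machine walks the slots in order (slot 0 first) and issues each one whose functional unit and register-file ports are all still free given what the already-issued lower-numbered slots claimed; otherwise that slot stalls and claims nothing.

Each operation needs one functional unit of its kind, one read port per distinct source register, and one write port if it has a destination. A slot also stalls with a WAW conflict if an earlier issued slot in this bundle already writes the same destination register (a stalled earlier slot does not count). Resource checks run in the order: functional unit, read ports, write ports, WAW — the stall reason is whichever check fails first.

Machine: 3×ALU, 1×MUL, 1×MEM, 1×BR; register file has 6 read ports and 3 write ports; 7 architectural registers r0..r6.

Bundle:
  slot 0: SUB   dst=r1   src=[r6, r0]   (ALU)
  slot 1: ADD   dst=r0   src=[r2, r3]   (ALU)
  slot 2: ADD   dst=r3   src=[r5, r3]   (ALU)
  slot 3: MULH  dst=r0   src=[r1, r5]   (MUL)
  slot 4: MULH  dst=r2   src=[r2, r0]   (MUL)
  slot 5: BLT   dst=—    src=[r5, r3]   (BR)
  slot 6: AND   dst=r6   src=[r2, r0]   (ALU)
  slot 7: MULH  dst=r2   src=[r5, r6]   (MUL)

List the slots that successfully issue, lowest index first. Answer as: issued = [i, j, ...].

issued = [0, 1, 2]

slot 0 (ALU): ISSUE — free A2,Mu1,Ld1,B1 rp4 wp2
slot 1 (ALU): ISSUE — free A1,Mu1,Ld1,B1 rp2 wp1
slot 2 (ALU): ISSUE — free A0,Mu1,Ld1,B1 rp0 wp0
slot 3 (MUL): stall RD_PORT — free A0,Mu1,Ld1,B1 rp0 wp0
slot 4 (MUL): stall RD_PORT — free A0,Mu1,Ld1,B1 rp0 wp0
slot 5 (BR): stall RD_PORT — free A0,Mu1,Ld1,B1 rp0 wp0
slot 6 (ALU): stall FU — free A0,Mu1,Ld1,B1 rp0 wp0
slot 7 (MUL): stall RD_PORT — free A0,Mu1,Ld1,B1 rp0 wp0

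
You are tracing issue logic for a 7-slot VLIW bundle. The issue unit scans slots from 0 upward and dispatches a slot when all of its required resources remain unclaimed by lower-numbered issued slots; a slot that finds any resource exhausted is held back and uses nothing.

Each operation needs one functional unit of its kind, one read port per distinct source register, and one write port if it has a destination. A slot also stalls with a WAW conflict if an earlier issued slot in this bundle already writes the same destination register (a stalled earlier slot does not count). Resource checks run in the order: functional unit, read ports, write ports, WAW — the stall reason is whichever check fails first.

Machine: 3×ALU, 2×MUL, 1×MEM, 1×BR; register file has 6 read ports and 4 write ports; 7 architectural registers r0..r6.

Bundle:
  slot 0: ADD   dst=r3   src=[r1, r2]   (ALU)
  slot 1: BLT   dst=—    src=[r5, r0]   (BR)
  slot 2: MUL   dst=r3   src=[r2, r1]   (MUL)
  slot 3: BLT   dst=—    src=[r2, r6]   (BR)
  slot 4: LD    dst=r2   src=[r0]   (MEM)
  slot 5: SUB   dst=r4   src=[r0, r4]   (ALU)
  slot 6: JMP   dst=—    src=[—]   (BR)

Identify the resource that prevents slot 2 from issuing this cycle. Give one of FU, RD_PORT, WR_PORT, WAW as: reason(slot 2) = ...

(0) want 1×ALU +2rd +1wr — yes → AL2|MU2|ME1|BR1|rd4|wr3
(1) want 1×BR +2rd +0wr — yes → AL2|MU2|ME1|BR0|rd2|wr3
(2) want 1×MUL +2rd +1wr — WAW → AL2|MU2|ME1|BR0|rd2|wr3
(3) want 1×BR +2rd +0wr — FU → AL2|MU2|ME1|BR0|rd2|wr3
(4) want 1×MEM +1rd +1wr — yes → AL2|MU2|ME0|BR0|rd1|wr2
(5) want 1×ALU +2rd +1wr — RD_PORT → AL2|MU2|ME0|BR0|rd1|wr2
(6) want 1×BR +0rd +0wr — FU → AL2|MU2|ME0|BR0|rd1|wr2

reason(slot 2) = WAW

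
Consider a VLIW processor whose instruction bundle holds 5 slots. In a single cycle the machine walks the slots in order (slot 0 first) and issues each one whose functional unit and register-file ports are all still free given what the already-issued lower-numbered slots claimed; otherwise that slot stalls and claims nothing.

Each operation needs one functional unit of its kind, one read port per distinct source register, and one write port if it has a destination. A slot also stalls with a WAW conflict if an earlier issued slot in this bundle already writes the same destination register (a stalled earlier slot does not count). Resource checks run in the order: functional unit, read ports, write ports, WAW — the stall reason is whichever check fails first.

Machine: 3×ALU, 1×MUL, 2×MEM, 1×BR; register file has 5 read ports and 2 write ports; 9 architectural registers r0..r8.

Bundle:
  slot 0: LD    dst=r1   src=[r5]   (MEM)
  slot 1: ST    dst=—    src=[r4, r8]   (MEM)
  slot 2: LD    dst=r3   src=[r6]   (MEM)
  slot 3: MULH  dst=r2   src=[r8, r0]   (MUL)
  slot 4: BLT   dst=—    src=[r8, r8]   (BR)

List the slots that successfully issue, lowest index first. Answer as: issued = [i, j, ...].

[0] MEM needs rd=1 wr=1: ok; after: ALU=3 MUL=1 MEM=1 BR=1, R=4, W=1
[1] MEM needs rd=2 wr=0: ok; after: ALU=3 MUL=1 MEM=0 BR=1, R=2, W=1
[2] MEM needs rd=1 wr=1: FU; after: ALU=3 MUL=1 MEM=0 BR=1, R=2, W=1
[3] MUL needs rd=2 wr=1: ok; after: ALU=3 MUL=0 MEM=0 BR=1, R=0, W=0
[4] BR needs rd=1 wr=0: RD_PORT; after: ALU=3 MUL=0 MEM=0 BR=1, R=0, W=0

issued = [0, 1, 3]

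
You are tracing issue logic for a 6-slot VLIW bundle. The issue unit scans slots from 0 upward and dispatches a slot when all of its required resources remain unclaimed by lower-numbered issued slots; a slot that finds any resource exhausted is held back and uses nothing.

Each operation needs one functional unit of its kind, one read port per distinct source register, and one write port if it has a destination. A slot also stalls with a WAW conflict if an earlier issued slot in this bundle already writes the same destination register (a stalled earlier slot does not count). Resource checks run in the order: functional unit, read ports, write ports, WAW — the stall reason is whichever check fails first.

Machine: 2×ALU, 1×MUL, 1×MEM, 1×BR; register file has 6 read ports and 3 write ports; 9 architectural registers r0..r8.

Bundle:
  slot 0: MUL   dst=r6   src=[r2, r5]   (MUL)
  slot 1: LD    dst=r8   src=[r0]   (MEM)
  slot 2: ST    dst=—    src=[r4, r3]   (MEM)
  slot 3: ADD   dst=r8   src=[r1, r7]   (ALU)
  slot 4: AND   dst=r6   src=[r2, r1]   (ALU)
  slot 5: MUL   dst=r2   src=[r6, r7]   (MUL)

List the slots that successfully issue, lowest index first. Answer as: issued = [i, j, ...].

issued = [0, 1]

  0. MUL→r6 ⇒ go  {2A/0Mu/1Ld/1B | 4r 2w}
  1. MEM→r8 ⇒ go  {2A/0Mu/0Ld/1B | 3r 1w}
  2. MEM ⇒ no(FU)  {2A/0Mu/0Ld/1B | 3r 1w}
  3. ALU→r8 ⇒ no(WAW)  {2A/0Mu/0Ld/1B | 3r 1w}
  4. ALU→r6 ⇒ no(WAW)  {2A/0Mu/0Ld/1B | 3r 1w}
  5. MUL→r2 ⇒ no(FU)  {2A/0Mu/0Ld/1B | 3r 1w}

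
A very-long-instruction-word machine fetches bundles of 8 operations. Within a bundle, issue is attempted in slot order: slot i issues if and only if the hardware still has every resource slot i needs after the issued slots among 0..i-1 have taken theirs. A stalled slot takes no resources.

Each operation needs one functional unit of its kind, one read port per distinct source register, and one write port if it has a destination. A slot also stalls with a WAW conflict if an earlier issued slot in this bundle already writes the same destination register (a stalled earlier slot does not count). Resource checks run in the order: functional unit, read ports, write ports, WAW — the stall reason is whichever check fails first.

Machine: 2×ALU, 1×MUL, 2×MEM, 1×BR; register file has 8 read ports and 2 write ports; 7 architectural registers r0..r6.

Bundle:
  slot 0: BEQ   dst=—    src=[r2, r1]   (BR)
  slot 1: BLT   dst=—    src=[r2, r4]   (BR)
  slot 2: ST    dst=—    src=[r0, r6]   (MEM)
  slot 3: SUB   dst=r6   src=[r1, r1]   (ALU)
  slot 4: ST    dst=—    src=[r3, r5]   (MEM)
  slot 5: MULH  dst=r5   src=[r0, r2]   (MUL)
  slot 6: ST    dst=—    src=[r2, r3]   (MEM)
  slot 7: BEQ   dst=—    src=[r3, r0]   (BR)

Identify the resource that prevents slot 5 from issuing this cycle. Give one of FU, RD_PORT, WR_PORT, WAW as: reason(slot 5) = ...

reason(slot 5) = RD_PORT

(0) want 1×BR +2rd +0wr — yes → AL2|MU1|ME2|BR0|rd6|wr2
(1) want 1×BR +2rd +0wr — FU → AL2|MU1|ME2|BR0|rd6|wr2
(2) want 1×MEM +2rd +0wr — yes → AL2|MU1|ME1|BR0|rd4|wr2
(3) want 1×ALU +1rd +1wr — yes → AL1|MU1|ME1|BR0|rd3|wr1
(4) want 1×MEM +2rd +0wr — yes → AL1|MU1|ME0|BR0|rd1|wr1
(5) want 1×MUL +2rd +1wr — RD_PORT → AL1|MU1|ME0|BR0|rd1|wr1
(6) want 1×MEM +2rd +0wr — FU → AL1|MU1|ME0|BR0|rd1|wr1
(7) want 1×BR +2rd +0wr — FU → AL1|MU1|ME0|BR0|rd1|wr1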